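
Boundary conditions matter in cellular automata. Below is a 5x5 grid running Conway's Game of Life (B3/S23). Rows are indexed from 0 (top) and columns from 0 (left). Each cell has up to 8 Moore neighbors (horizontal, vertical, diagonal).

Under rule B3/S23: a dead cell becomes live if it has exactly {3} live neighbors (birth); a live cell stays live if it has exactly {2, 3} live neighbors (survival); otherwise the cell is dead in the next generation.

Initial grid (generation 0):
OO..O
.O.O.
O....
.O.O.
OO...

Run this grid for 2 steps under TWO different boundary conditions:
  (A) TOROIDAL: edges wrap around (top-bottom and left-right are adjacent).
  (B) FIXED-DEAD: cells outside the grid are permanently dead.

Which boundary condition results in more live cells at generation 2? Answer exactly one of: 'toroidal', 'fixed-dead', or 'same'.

Answer: toroidal

Derivation:
Under TOROIDAL boundary, generation 2:
.....
.OOOO
....O
.OOOO
O..O.
Population = 11

Under FIXED-DEAD boundary, generation 2:
O.O..
.....
O....
.....
O.O..
Population = 5

Comparison: toroidal=11, fixed-dead=5 -> toroidal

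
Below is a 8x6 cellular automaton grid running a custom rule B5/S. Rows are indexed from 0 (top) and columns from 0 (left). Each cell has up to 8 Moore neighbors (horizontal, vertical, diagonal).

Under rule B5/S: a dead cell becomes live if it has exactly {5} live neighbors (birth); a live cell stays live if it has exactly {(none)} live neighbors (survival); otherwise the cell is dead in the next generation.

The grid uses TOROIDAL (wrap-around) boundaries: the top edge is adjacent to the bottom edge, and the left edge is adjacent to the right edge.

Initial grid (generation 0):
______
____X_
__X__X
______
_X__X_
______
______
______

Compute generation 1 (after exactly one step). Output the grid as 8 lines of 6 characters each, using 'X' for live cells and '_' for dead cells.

Simulating step by step:
Generation 0 (given above): 5 live cells
Generation 1: 0 live cells
(generation 1 grid is the final answer)

Answer: ______
______
______
______
______
______
______
______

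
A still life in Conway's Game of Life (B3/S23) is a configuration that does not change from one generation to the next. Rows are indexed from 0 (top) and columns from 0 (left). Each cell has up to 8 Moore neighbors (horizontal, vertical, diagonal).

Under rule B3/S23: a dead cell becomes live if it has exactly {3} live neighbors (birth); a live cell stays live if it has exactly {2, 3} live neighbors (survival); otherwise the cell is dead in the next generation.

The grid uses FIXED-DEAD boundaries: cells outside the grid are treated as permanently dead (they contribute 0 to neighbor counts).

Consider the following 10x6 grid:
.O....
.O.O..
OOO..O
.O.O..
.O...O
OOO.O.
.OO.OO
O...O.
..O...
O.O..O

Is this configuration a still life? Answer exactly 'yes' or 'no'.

Answer: no

Derivation:
Compute generation 1 and compare to generation 0 (given above):
Generation 1:
..O...
......
O..OO.
....O.
...OO.
O...O.
..O.OO
..O.OO
...O..
.O....
Cell (0,1) differs: gen0=1 vs gen1=0 -> NOT a still life.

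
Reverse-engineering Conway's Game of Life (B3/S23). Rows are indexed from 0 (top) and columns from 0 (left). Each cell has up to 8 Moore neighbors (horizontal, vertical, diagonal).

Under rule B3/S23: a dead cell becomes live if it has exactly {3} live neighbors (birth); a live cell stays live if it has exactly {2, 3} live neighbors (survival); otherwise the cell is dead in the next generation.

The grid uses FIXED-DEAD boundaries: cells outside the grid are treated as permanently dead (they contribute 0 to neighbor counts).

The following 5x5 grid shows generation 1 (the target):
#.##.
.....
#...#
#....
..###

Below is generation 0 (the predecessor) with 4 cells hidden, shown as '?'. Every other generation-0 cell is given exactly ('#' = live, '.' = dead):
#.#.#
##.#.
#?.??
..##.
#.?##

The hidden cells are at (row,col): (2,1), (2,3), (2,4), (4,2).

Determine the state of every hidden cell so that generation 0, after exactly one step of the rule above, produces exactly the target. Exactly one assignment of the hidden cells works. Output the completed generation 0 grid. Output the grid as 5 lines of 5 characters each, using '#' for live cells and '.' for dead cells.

Answer: #.#.#
##.#.
##.##
..##.
#..##

Derivation:
Hidden generation-0 cells (in order): (2,1), (2,3), (2,4), (4,2).
A hidden cell only influences target cells in its own 3x3 neighborhood. Try each of the 2^4 = 16 assignments, step the completed generation 0 forward once under B3/S23, and compare with the target:
  (2,1)=. (2,3)=. (2,4)=. (4,2)=. -> step gives (1,0)='#' but target has '.' -> reject
  (2,1)=. (2,3)=. (2,4)=. (4,2)=# -> step gives (1,0)='#' but target has '.' -> reject
  (2,1)=. (2,3)=. (2,4)=# (4,2)=. -> step gives (1,0)='#' but target has '.' -> reject
  (2,1)=. (2,3)=. (2,4)=# (4,2)=# -> step gives (1,0)='#' but target has '.' -> reject
  (2,1)=. (2,3)=# (2,4)=. (4,2)=. -> step gives (1,0)='#' but target has '.' -> reject
  (2,1)=. (2,3)=# (2,4)=. (4,2)=# -> step gives (1,0)='#' but target has '.' -> reject
  (2,1)=. (2,3)=# (2,4)=# (4,2)=. -> step gives (1,0)='#' but target has '.' -> reject
  (2,1)=. (2,3)=# (2,4)=# (4,2)=# -> step gives (1,0)='#' but target has '.' -> reject
  (2,1)=# (2,3)=. (2,4)=. (4,2)=. -> step gives (1,3)='#' but target has '.' -> reject
  (2,1)=# (2,3)=. (2,4)=. (4,2)=# -> step gives (1,3)='#' but target has '.' -> reject
  (2,1)=# (2,3)=. (2,4)=# (4,2)=. -> step gives (1,3)='#' but target has '.' -> reject
  (2,1)=# (2,3)=. (2,4)=# (4,2)=# -> step gives (1,3)='#' but target has '.' -> reject
  (2,1)=# (2,3)=# (2,4)=. (4,2)=. -> step gives (1,3)='#' but target has '.' -> reject
  (2,1)=# (2,3)=# (2,4)=. (4,2)=# -> step gives (1,3)='#' but target has '.' -> reject
  (2,1)=# (2,3)=# (2,4)=# (4,2)=. -> step reproduces the target at every cell -> ACCEPT
  (2,1)=# (2,3)=# (2,4)=# (4,2)=# -> step gives (4,1)='#' but target has '.' -> reject
Unique solution: (2,1)=live, (2,3)=live, (2,4)=live, (4,2)=dead.
Check: live-neighbor counts of every cell in the completed generation 0:
24231
45544
34643
34455
02332
Applying B3/S23 to generation 0 with these counts gives:
#.##.
.....
#...#
#....
..###
which matches the target exactly.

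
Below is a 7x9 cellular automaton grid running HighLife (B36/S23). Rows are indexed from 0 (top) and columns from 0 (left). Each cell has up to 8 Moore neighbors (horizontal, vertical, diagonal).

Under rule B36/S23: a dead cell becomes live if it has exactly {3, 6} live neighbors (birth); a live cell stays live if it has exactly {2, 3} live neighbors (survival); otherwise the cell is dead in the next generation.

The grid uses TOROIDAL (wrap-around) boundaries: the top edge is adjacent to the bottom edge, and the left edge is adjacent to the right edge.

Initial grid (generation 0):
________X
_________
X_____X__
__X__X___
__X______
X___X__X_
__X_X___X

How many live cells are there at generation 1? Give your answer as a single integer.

Simulating step by step:
Generation 0 (given above): 12 live cells
Generation 1: 9 live cells
_________
_________
_________
_X_______
_X_X_____
_X______X
X__X___XX
Population at generation 1: 9

Answer: 9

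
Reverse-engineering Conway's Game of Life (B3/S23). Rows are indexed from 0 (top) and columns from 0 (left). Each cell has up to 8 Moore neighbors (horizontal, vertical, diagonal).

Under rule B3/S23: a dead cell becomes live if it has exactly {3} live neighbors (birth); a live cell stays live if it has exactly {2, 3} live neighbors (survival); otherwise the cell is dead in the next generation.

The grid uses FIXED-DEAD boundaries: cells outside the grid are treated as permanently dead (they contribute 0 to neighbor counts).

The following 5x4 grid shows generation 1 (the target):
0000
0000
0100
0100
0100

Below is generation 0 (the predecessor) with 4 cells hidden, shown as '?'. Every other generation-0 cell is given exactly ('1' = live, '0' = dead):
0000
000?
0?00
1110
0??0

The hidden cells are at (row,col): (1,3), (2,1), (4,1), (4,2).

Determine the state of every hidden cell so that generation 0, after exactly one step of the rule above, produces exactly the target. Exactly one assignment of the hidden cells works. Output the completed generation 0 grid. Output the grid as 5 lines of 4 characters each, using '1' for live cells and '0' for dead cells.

Hidden generation-0 cells (in order): (1,3), (2,1), (4,1), (4,2).
A hidden cell only influences target cells in its own 3x3 neighborhood. Try each of the 2^4 = 16 assignments, step the completed generation 0 forward once under B3/S23, and compare with the target:
  (1,3)=0 (2,1)=0 (4,1)=0 (4,2)=0 -> step reproduces the target at every cell -> ACCEPT
  (1,3)=0 (2,1)=0 (4,1)=0 (4,2)=1 -> step gives (3,2)='1' but target has '0' -> reject
  (1,3)=0 (2,1)=0 (4,1)=1 (4,2)=0 -> step gives (3,0)='1' but target has '0' -> reject
  (1,3)=0 (2,1)=0 (4,1)=1 (4,2)=1 -> step gives (3,0)='1' but target has '0' -> reject
  (1,3)=0 (2,1)=1 (4,1)=0 (4,2)=0 -> step gives (2,0)='1' but target has '0' -> reject
  (1,3)=0 (2,1)=1 (4,1)=0 (4,2)=1 -> step gives (2,0)='1' but target has '0' -> reject
  (1,3)=0 (2,1)=1 (4,1)=1 (4,2)=0 -> step gives (2,0)='1' but target has '0' -> reject
  (1,3)=0 (2,1)=1 (4,1)=1 (4,2)=1 -> step gives (2,0)='1' but target has '0' -> reject
  (1,3)=1 (2,1)=0 (4,1)=0 (4,2)=0 -> step gives (2,2)='1' but target has '0' -> reject
  (1,3)=1 (2,1)=0 (4,1)=0 (4,2)=1 -> step gives (2,2)='1' but target has '0' -> reject
  (1,3)=1 (2,1)=0 (4,1)=1 (4,2)=0 -> step gives (2,2)='1' but target has '0' -> reject
  (1,3)=1 (2,1)=0 (4,1)=1 (4,2)=1 -> step gives (2,2)='1' but target has '0' -> reject
  (1,3)=1 (2,1)=1 (4,1)=0 (4,2)=0 -> step gives (2,0)='1' but target has '0' -> reject
  (1,3)=1 (2,1)=1 (4,1)=0 (4,2)=1 -> step gives (2,0)='1' but target has '0' -> reject
  (1,3)=1 (2,1)=1 (4,1)=1 (4,2)=0 -> step gives (2,0)='1' but target has '0' -> reject
  (1,3)=1 (2,1)=1 (4,1)=1 (4,2)=1 -> step gives (2,0)='1' but target has '0' -> reject
Unique solution: (1,3)=dead, (2,1)=dead, (4,1)=dead, (4,2)=dead.
Check: live-neighbor counts of every cell in the completed generation 0:
0000
0000
2321
1211
2321
Applying B3/S23 to generation 0 with these counts gives:
0000
0000
0100
0100
0100
which matches the target exactly.

Answer: 0000
0000
0000
1110
0000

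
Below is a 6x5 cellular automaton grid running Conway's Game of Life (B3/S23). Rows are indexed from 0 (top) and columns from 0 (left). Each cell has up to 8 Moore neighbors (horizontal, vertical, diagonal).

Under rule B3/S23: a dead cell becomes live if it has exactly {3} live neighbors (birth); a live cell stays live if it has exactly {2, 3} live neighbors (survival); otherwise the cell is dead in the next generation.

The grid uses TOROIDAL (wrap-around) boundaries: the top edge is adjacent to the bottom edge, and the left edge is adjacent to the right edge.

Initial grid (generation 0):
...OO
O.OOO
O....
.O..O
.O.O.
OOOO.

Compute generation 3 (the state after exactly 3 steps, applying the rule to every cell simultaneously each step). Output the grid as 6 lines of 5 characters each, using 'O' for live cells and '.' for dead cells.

Simulating step by step:
Generation 0 (given above): 15 live cells
Generation 1: 10 live cells
.....
OOO..
..O..
.OO.O
...O.
OO...
Generation 2: 7 live cells
..O..
.OO..
.....
.OO..
...OO
.....
Generation 3: 9 live cells
(generation 3 grid is the final answer)

Answer: .OO..
.OO..
.....
..OO.
..OO.
...O.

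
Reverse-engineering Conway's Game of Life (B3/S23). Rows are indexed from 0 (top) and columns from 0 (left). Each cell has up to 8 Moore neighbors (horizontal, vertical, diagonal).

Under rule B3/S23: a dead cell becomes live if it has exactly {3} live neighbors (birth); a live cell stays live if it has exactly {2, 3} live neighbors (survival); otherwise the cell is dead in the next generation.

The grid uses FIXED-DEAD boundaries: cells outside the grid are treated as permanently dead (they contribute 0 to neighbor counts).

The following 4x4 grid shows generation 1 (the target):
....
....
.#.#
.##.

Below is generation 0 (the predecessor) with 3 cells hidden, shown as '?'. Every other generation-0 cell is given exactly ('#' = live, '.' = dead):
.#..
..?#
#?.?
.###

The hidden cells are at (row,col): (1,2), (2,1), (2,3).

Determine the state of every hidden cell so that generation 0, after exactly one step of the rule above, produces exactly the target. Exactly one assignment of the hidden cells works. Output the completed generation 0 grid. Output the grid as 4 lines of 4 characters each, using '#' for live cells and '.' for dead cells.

Answer: .#..
...#
#...
.###

Derivation:
Hidden generation-0 cells (in order): (1,2), (2,1), (2,3).
A hidden cell only influences target cells in its own 3x3 neighborhood. Try each of the 2^3 = 8 assignments, step the completed generation 0 forward once under B3/S23, and compare with the target:
  (1,2)=. (2,1)=. (2,3)=. -> step reproduces the target at every cell -> ACCEPT
  (1,2)=. (2,1)=. (2,3)=# -> step gives (1,2)='#' but target has '.' -> reject
  (1,2)=. (2,1)=# (2,3)=. -> step gives (1,0)='#' but target has '.' -> reject
  (1,2)=. (2,1)=# (2,3)=# -> step gives (1,0)='#' but target has '.' -> reject
  (1,2)=# (2,1)=. (2,3)=. -> step gives (0,2)='#' but target has '.' -> reject
  (1,2)=# (2,1)=. (2,3)=# -> step gives (0,2)='#' but target has '.' -> reject
  (1,2)=# (2,1)=# (2,3)=. -> step gives (0,2)='#' but target has '.' -> reject
  (1,2)=# (2,1)=# (2,3)=# -> step gives (0,2)='#' but target has '.' -> reject
Unique solution: (1,2)=dead, (2,1)=dead, (2,3)=dead.
Check: live-neighbor counts of every cell in the completed generation 0:
1021
2220
1343
2221
Applying B3/S23 to generation 0 with these counts gives:
....
....
.#.#
.##.
which matches the target exactly.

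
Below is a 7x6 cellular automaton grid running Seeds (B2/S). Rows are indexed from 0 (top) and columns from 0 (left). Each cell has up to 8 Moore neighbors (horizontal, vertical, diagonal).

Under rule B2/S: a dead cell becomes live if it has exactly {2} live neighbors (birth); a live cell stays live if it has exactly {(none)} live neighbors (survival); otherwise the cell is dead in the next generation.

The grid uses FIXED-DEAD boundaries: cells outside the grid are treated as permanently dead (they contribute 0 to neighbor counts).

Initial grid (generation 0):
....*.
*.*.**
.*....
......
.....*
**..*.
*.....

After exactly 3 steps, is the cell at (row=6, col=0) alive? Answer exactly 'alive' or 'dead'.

Answer: alive

Derivation:
Simulating step by step:
Generation 0 (given above): 11 live cells
Generation 1: 10 live cells
.*....
......
*.****
......
**..*.
.....*
......
Generation 2: 7 live cells
......
*....*
.*....
......
.....*
**..*.
......
Generation 3: 8 live cells
......
.*....
*.....
......
**..*.
.....*
**....

Cell (6,0) at generation 3: 1 -> alive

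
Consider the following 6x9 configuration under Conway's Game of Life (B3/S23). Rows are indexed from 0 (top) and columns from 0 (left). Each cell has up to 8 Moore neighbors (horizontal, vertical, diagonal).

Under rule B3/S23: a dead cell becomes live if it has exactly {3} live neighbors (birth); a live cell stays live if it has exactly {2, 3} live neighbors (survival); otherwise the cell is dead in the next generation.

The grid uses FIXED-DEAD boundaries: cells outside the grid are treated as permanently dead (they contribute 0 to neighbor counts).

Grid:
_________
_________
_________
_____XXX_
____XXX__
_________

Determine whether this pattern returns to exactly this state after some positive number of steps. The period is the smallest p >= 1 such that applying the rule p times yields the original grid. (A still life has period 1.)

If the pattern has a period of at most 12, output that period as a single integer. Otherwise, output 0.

Answer: 2

Derivation:
Simulating and comparing each generation to the original:
Gen 0 (original, given above): 6 live cells
Gen 1: 6 live cells, differs from original
Gen 2: 6 live cells, MATCHES original -> period = 2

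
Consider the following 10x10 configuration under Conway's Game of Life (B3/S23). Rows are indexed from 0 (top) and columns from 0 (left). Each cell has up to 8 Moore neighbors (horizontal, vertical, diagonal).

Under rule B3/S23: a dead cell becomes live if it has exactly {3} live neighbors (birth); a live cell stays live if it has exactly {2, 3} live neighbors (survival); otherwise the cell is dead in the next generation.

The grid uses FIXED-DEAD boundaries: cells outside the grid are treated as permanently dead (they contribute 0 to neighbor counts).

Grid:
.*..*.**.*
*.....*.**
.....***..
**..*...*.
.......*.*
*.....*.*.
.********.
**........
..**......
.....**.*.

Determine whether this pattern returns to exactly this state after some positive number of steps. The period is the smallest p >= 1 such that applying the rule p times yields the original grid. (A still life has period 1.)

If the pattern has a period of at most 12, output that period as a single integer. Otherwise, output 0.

Answer: 0

Derivation:
Simulating and comparing each generation to the original:
Gen 0 (original, given above): 36 live cells
Gen 1: 33 live cells, differs from original
Gen 2: 25 live cells, differs from original
Gen 3: 19 live cells, differs from original
Gen 4: 19 live cells, differs from original
Gen 5: 18 live cells, differs from original
Gen 6: 20 live cells, differs from original
Gen 7: 23 live cells, differs from original
Gen 8: 26 live cells, differs from original
Gen 9: 35 live cells, differs from original
Gen 10: 23 live cells, differs from original
Gen 11: 18 live cells, differs from original
Gen 12: 16 live cells, differs from original
No period found within 12 steps.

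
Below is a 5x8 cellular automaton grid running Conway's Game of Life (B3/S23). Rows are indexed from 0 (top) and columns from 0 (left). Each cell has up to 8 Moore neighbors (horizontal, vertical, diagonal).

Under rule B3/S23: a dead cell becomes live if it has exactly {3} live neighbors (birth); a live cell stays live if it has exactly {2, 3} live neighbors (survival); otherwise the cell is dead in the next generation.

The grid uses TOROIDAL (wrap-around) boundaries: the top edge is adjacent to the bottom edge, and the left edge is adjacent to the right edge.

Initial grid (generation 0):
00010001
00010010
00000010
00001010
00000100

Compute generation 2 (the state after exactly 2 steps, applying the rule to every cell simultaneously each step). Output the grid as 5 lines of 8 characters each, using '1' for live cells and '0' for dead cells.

Answer: 00001000
00000000
00000100
00000000
00001011

Derivation:
Simulating step by step:
Generation 0 (given above): 8 live cells
Generation 1: 10 live cells
00001010
00000011
00000011
00000010
00001110
Generation 2: 5 live cells
(generation 2 grid is the final answer)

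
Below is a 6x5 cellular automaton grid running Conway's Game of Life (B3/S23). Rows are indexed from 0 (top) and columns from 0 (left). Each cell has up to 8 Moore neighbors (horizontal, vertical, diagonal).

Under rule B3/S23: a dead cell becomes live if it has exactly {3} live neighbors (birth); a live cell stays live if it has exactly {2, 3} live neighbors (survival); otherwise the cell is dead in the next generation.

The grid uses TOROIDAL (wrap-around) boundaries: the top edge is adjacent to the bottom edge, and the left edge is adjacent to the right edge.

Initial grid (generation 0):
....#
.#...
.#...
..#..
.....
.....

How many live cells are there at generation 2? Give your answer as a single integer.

Answer: 2

Derivation:
Simulating step by step:
Generation 0 (given above): 4 live cells
Generation 1: 3 live cells
.....
#....
.##..
.....
.....
.....
Generation 2: 2 live cells
.....
.#...
.#...
.....
.....
.....
Population at generation 2: 2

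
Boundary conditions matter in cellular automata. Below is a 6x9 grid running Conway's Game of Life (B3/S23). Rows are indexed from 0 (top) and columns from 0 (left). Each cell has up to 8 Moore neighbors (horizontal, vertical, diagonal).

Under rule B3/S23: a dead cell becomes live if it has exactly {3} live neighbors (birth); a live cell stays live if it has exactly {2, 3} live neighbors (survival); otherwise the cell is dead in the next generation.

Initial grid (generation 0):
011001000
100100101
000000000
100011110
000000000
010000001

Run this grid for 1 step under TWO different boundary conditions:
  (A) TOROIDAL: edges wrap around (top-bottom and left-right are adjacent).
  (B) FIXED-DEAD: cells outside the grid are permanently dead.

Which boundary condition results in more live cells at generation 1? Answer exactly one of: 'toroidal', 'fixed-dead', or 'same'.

Under TOROIDAL boundary, generation 1:
011000011
111000000
100010000
000001100
100001111
111000000
Population = 19

Under FIXED-DEAD boundary, generation 1:
011000000
011000000
000010000
000001100
000001110
000000000
Population = 10

Comparison: toroidal=19, fixed-dead=10 -> toroidal

Answer: toroidal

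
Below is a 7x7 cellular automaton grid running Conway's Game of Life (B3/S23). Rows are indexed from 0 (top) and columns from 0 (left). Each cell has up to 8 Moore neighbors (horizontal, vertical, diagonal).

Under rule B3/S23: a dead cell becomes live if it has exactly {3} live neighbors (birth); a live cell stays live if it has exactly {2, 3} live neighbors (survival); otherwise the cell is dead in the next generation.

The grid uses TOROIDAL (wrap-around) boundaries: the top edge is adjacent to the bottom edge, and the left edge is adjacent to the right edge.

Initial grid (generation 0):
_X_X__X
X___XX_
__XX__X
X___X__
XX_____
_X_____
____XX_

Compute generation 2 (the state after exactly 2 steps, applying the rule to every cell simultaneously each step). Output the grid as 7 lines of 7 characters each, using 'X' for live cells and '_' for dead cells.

Answer: __XX___
___XXX_
___X___
___X___
_______
__X____
__XXXX_

Derivation:
Simulating step by step:
Generation 0 (given above): 16 live cells
Generation 1: 23 live cells
X__X__X
XX__XX_
XX_X__X
X_XX__X
XX_____
XX_____
X_X_XX_
Generation 2: 12 live cells
(generation 2 grid is the final answer)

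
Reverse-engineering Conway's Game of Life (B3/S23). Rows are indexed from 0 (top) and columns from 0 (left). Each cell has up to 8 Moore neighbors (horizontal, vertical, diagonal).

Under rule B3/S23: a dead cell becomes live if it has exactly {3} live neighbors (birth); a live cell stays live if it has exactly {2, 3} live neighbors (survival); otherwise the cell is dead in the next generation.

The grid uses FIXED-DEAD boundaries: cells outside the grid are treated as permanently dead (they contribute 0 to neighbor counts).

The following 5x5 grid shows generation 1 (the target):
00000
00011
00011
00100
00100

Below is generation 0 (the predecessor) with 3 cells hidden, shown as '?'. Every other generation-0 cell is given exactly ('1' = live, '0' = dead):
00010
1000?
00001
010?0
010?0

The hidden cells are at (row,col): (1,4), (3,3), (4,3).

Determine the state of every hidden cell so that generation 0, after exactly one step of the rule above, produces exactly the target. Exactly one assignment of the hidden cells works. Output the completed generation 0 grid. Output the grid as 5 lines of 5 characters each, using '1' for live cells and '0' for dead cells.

Hidden generation-0 cells (in order): (1,4), (3,3), (4,3).
A hidden cell only influences target cells in its own 3x3 neighborhood. Try each of the 2^3 = 8 assignments, step the completed generation 0 forward once under B3/S23, and compare with the target:
  (1,4)=0 (3,3)=0 (4,3)=0 -> step gives (1,3)='0' but target has '1' -> reject
  (1,4)=0 (3,3)=0 (4,3)=1 -> step gives (1,3)='0' but target has '1' -> reject
  (1,4)=0 (3,3)=1 (4,3)=0 -> step gives (1,3)='0' but target has '1' -> reject
  (1,4)=0 (3,3)=1 (4,3)=1 -> step gives (1,3)='0' but target has '1' -> reject
  (1,4)=1 (3,3)=0 (4,3)=0 -> step gives (2,3)='0' but target has '1' -> reject
  (1,4)=1 (3,3)=0 (4,3)=1 -> step gives (2,3)='0' but target has '1' -> reject
  (1,4)=1 (3,3)=1 (4,3)=0 -> step reproduces the target at every cell -> ACCEPT
  (1,4)=1 (3,3)=1 (4,3)=1 -> step gives (3,2)='0' but target has '1' -> reject
Unique solution: (1,4)=live, (3,3)=live, (4,3)=dead.
Check: live-neighbor counts of every cell in the completed generation 0:
11112
01132
22232
21312
21311
Applying B3/S23 to generation 0 with these counts gives:
00000
00011
00011
00100
00100
which matches the target exactly.

Answer: 00010
10001
00001
01010
01000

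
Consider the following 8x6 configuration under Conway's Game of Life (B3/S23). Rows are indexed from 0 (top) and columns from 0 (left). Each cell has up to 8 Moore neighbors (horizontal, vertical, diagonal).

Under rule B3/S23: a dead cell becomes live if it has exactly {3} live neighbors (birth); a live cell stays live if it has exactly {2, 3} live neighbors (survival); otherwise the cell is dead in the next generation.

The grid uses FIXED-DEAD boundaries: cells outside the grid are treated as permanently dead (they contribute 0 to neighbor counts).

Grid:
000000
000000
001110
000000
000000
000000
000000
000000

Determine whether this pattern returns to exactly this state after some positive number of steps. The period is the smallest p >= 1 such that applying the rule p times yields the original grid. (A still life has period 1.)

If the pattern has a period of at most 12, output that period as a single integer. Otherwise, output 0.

Answer: 2

Derivation:
Simulating and comparing each generation to the original:
Gen 0 (original, given above): 3 live cells
Gen 1: 3 live cells, differs from original
Gen 2: 3 live cells, MATCHES original -> period = 2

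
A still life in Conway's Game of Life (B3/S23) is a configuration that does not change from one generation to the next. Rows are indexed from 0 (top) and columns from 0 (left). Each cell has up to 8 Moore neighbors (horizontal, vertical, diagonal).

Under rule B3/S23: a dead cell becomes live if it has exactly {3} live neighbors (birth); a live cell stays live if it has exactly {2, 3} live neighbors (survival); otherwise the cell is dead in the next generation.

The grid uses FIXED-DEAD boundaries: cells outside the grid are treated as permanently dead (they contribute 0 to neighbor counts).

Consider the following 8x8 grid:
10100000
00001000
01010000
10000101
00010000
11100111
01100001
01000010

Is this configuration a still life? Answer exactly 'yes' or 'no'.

Answer: no

Derivation:
Compute generation 1 and compare to generation 0 (given above):
Generation 1:
00000000
01110000
00001000
00101000
10101101
10010011
00000101
01100000
Cell (0,0) differs: gen0=1 vs gen1=0 -> NOT a still life.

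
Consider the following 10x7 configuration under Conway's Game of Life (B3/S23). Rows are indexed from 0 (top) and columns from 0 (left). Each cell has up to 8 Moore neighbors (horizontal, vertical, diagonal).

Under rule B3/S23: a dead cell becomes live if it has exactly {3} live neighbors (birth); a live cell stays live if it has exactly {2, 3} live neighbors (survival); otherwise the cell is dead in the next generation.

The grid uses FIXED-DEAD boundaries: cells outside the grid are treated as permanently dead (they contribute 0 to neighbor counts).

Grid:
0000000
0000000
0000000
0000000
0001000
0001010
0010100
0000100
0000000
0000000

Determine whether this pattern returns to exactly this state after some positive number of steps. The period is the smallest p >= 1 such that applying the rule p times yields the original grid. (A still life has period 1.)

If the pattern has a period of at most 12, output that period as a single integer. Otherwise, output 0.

Answer: 2

Derivation:
Simulating and comparing each generation to the original:
Gen 0 (original, given above): 6 live cells
Gen 1: 6 live cells, differs from original
Gen 2: 6 live cells, MATCHES original -> period = 2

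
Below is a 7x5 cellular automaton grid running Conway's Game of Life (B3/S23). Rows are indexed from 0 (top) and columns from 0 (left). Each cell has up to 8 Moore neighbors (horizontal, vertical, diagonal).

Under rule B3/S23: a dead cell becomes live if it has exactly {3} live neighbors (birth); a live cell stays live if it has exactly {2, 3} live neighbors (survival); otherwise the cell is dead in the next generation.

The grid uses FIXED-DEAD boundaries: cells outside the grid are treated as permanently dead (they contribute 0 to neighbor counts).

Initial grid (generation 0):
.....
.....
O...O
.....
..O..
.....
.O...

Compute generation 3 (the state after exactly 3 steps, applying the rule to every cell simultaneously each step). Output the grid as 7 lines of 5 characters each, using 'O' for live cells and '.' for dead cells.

Simulating step by step:
Generation 0 (given above): 4 live cells
Generation 1: 0 live cells
.....
.....
.....
.....
.....
.....
.....
Generation 2: 0 live cells
.....
.....
.....
.....
.....
.....
.....
Generation 3: 0 live cells
(generation 3 grid is the final answer)

Answer: .....
.....
.....
.....
.....
.....
.....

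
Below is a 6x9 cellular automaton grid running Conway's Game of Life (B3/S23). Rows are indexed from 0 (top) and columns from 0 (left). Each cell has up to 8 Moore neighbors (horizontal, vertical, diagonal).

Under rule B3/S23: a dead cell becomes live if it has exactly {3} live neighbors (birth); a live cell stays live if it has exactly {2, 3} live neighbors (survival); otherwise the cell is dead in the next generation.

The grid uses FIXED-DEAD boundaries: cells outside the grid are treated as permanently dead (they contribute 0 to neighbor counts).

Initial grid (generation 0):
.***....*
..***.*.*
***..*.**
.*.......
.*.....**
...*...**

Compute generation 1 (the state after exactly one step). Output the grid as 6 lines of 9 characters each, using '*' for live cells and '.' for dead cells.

Answer: .*..*..*.
*...***.*
*...*****
......*..
..*....**
.......**

Derivation:
Simulating step by step:
Generation 0 (given above): 22 live cells
Generation 1: 20 live cells
(generation 1 grid is the final answer)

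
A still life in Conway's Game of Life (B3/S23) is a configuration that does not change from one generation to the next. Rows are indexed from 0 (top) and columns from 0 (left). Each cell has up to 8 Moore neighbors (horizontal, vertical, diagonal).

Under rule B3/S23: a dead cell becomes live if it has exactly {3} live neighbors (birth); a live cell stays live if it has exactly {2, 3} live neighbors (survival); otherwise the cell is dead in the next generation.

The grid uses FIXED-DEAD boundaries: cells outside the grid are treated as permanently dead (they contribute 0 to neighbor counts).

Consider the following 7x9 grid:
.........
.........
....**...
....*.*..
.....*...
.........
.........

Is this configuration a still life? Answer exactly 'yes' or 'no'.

Answer: yes

Derivation:
Compute generation 1 and compare to generation 0 (given above):
Generation 1:
.........
.........
....**...
....*.*..
.....*...
.........
.........
The grids are IDENTICAL -> still life.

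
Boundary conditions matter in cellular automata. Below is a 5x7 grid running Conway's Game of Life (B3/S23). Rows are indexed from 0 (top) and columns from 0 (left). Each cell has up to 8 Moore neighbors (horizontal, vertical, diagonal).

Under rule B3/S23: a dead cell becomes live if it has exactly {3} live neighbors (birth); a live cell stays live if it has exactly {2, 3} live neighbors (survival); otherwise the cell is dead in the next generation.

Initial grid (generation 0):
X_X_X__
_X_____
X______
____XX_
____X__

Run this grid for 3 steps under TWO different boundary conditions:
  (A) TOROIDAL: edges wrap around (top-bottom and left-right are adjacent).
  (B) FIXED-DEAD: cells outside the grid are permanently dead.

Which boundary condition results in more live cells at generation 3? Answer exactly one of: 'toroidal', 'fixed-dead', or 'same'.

Answer: toroidal

Derivation:
Under TOROIDAL boundary, generation 3:
X___X_X
X_X____
_X_____
___X_X_
_XXX_XX
Population = 13

Under FIXED-DEAD boundary, generation 3:
XX_____
XX_____
_______
____XX_
____XX_
Population = 8

Comparison: toroidal=13, fixed-dead=8 -> toroidal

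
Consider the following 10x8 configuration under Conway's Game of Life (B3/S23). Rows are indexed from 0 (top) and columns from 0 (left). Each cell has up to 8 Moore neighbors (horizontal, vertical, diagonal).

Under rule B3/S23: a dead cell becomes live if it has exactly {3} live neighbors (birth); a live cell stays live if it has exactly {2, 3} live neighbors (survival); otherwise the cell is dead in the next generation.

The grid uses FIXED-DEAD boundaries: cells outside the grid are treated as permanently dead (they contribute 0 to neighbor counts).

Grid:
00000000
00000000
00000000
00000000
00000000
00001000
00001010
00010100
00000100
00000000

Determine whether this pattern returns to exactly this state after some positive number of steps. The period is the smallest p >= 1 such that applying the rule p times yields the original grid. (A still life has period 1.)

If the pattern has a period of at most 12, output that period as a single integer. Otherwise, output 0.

Simulating and comparing each generation to the original:
Gen 0 (original, given above): 6 live cells
Gen 1: 6 live cells, differs from original
Gen 2: 6 live cells, MATCHES original -> period = 2

Answer: 2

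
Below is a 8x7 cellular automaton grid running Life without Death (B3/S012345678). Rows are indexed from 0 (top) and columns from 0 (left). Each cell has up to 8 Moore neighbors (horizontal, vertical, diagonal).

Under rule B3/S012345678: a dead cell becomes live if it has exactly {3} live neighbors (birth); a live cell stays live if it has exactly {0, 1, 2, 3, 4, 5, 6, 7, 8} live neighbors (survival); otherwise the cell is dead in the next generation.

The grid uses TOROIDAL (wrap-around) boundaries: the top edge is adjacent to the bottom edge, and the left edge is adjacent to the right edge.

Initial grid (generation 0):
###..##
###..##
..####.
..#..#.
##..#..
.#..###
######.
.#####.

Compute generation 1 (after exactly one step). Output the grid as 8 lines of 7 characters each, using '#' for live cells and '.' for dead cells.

Simulating step by step:
Generation 0 (given above): 34 live cells
Generation 1: 38 live cells
(generation 1 grid is the final answer)

Answer: ###..##
###..##
#.####.
..#..##
#####..
.#..###
######.
.#####.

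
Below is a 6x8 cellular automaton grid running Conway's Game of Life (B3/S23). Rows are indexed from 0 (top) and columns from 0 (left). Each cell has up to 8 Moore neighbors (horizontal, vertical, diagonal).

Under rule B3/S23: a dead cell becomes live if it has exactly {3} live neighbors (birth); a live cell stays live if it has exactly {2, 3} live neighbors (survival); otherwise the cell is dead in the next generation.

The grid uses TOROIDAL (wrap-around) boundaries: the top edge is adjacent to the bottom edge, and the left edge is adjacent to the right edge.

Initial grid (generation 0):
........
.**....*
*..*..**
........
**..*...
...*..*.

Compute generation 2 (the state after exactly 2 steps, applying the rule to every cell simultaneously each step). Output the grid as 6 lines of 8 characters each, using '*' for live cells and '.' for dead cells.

Answer: .**.....
...*..*.
......*.
.**....*
........
........

Derivation:
Simulating step by step:
Generation 0 (given above): 12 live cells
Generation 1: 11 live cells
..*.....
.**...**
***...**
.*......
........
........
Generation 2: 8 live cells
(generation 2 grid is the final answer)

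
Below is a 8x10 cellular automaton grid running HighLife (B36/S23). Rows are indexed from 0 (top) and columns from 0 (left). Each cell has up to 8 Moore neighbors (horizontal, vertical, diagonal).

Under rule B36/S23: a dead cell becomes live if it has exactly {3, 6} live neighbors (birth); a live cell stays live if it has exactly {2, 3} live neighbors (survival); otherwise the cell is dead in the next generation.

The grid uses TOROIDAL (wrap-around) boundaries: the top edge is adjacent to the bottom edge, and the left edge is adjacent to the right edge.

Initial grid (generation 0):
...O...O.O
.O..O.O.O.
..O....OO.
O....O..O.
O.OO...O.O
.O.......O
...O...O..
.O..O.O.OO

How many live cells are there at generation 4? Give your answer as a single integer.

Answer: 39

Derivation:
Simulating step by step:
Generation 0 (given above): 27 live cells
Generation 1: 30 live cells
..OOO.O..O
..OO..O..O
.O...OO.O.
O.OO..O...
..O.......
.O.O.....O
..O....O.O
O.OOO.O..O
Generation 2: 32 live cells
......OOOO
OO....O.OO
OO..OOO..O
..OO.OOO..
O.........
OO.O....O.
....O....O
O...O.OO.O
Generation 3: 26 live cells
OO........
.O.....O..
...OO.....
..OO...O.O
O..OO.OO.O
OO........
.O.OOO.O..
O.....O.O.
Generation 4: 39 live cells
OO.....O.O
OOO.......
...OO...O.
O.O..OOO.O
...OO.OO.O
.O.....OOO
.OO.OOOO.O
O.O.OOOO.O
Population at generation 4: 39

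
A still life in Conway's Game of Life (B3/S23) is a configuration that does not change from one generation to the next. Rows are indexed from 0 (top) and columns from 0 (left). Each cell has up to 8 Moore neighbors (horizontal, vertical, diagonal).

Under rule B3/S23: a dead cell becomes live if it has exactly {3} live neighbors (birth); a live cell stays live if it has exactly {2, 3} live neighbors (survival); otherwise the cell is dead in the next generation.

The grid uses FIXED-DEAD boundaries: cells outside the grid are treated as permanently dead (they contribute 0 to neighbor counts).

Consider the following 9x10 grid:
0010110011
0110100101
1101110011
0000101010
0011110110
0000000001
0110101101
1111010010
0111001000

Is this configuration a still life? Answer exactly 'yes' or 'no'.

Answer: no

Derivation:
Compute generation 1 and compare to generation 0 (given above):
Generation 1:
0110110011
1000001100
1100001001
0100001000
0001111111
0100000001
1000111101
1000010010
1001100000
Cell (0,1) differs: gen0=0 vs gen1=1 -> NOT a still life.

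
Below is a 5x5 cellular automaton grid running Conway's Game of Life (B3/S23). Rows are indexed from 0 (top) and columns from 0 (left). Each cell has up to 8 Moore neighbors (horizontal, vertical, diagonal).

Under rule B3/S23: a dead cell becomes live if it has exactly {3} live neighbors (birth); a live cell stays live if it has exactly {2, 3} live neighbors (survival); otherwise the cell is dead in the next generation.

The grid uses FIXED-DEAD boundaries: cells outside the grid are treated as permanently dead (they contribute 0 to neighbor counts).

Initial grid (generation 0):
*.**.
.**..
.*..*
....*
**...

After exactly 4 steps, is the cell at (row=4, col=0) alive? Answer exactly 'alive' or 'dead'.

Simulating step by step:
Generation 0 (given above): 10 live cells
Generation 1: 8 live cells
..**.
*....
.***.
**...
.....
Generation 2: 3 live cells
.....
.....
..*..
**...
.....
Generation 3: 2 live cells
.....
.....
.*...
.*...
.....
Generation 4: 0 live cells
.....
.....
.....
.....
.....

Cell (4,0) at generation 4: 0 -> dead

Answer: dead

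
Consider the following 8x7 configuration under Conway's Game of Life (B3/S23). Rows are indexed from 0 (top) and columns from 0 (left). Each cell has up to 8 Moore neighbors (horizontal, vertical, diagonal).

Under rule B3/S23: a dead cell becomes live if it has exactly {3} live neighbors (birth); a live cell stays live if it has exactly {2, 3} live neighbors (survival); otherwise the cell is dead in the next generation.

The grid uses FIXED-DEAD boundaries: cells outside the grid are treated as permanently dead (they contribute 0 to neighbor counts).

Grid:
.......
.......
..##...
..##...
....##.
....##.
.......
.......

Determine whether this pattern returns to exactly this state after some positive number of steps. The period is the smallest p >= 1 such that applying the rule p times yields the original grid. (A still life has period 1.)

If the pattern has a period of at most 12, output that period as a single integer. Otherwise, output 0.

Answer: 2

Derivation:
Simulating and comparing each generation to the original:
Gen 0 (original, given above): 8 live cells
Gen 1: 6 live cells, differs from original
Gen 2: 8 live cells, MATCHES original -> period = 2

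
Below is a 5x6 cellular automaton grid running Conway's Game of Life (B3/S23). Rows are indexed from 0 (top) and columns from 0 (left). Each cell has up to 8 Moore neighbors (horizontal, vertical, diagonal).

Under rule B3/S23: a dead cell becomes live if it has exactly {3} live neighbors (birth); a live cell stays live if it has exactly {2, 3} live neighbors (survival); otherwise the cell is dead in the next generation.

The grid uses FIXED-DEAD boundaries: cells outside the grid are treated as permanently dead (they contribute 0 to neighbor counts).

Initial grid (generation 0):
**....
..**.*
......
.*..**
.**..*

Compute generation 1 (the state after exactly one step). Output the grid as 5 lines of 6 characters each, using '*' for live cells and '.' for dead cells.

Simulating step by step:
Generation 0 (given above): 11 live cells
Generation 1: 15 live cells
(generation 1 grid is the final answer)

Answer: .**...
.**...
..**.*
.**.**
.**.**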